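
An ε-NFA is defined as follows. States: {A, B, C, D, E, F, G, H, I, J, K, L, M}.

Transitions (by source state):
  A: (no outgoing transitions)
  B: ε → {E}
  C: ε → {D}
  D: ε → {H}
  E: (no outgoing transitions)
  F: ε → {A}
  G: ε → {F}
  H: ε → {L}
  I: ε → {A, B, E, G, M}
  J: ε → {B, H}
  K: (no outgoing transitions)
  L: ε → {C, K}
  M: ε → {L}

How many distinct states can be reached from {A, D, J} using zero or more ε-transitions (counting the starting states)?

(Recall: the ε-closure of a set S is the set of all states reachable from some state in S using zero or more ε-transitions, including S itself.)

Start with {A, D, J}.
From D via ε: add H.
From J via ε: add B.
From B via ε: add E.
From H via ε: add L.
From L via ε: add C, K.
ε-closure = {A, B, C, D, E, H, J, K, L}, which has 9 states.

9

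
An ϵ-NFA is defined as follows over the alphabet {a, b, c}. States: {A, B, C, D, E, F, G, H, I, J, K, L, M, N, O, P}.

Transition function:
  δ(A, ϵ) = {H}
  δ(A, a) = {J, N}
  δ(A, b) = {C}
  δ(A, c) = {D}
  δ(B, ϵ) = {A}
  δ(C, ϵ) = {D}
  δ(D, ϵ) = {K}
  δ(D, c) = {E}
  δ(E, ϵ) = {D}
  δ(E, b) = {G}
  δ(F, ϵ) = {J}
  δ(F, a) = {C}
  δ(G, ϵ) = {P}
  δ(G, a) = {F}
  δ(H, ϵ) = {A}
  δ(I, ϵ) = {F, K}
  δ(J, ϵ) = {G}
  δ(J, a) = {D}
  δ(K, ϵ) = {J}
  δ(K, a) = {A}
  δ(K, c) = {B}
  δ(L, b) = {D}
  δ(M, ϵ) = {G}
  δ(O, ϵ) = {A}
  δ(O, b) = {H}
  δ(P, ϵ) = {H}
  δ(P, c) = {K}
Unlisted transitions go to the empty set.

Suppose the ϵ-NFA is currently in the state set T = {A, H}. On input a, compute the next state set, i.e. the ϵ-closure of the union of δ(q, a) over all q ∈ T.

A on a → {J, N}.
No a-transition from H.
Union after reading a: {J, N}.
Now take the ϵ-closure:
From J via ϵ: add G.
From G via ϵ: add P.
From P via ϵ: add H.
From H via ϵ: add A.
No new states can be added; the closed set is {A, G, H, J, N, P}.

{A, G, H, J, N, P}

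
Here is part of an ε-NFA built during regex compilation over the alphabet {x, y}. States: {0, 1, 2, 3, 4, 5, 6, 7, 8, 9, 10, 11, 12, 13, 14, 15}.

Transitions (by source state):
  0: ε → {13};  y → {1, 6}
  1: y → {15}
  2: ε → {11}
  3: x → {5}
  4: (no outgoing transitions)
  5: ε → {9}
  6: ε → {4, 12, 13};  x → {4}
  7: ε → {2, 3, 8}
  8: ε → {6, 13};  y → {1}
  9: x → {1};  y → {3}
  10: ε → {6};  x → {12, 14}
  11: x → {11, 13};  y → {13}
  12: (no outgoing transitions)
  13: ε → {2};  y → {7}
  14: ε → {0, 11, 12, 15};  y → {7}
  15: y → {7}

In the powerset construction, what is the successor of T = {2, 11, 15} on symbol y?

11 on y → {13}.
15 on y → {7}.
No y-transition from 2.
Union after reading y: {7, 13}.
Now take the ε-closure:
From 7 via ε: add 2, 3, 8.
From 2 via ε: add 11.
From 8 via ε: add 6.
From 6 via ε: add 4, 12.
No new states can be added; the closed set is {2, 3, 4, 6, 7, 8, 11, 12, 13}.

{2, 3, 4, 6, 7, 8, 11, 12, 13}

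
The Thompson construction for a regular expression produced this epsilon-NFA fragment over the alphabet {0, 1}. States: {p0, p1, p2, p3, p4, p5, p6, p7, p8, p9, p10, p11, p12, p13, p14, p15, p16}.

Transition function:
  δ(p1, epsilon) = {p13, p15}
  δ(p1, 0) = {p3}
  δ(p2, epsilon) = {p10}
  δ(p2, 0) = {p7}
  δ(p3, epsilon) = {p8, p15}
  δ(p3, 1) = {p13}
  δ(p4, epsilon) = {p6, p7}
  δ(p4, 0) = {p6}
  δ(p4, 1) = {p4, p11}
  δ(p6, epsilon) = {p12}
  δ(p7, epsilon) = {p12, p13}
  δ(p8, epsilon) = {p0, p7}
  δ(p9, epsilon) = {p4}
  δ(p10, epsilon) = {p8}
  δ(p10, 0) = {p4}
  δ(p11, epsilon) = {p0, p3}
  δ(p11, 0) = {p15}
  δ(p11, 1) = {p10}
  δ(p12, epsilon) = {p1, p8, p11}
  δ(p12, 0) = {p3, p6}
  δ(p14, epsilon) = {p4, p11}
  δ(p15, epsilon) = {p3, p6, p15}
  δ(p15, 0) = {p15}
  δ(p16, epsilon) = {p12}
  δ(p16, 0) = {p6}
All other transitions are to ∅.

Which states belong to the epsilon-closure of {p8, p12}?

Start with {p8, p12}.
From p8 via epsilon: add p0, p7.
From p12 via epsilon: add p1, p11.
From p1 via epsilon: add p13, p15.
From p11 via epsilon: add p3.
From p15 via epsilon: add p6.
No new states can be added; the closed set is {p0, p1, p3, p6, p7, p8, p11, p12, p13, p15}.

{p0, p1, p3, p6, p7, p8, p11, p12, p13, p15}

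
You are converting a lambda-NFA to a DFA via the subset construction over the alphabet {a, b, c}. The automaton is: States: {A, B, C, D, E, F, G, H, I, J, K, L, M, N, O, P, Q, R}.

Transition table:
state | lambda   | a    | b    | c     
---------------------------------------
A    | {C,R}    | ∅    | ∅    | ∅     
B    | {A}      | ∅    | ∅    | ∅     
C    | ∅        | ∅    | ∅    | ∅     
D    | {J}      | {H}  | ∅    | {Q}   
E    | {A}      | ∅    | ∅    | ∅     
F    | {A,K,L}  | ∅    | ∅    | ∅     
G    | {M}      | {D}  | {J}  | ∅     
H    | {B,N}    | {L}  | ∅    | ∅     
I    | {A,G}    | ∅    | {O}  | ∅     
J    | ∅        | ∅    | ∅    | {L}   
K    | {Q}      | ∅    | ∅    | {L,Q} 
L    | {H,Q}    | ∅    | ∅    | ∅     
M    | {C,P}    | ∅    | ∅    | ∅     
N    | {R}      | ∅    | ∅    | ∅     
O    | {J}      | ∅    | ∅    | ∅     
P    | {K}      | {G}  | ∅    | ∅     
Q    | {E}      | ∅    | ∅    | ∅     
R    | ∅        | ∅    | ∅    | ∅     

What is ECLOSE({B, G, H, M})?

Start with {B, G, H, M}.
From B via lambda: add A.
From H via lambda: add N.
From M via lambda: add C, P.
From A via lambda: add R.
From P via lambda: add K.
From K via lambda: add Q.
From Q via lambda: add E.
No new states can be added; the closed set is {A, B, C, E, G, H, K, M, N, P, Q, R}.

{A, B, C, E, G, H, K, M, N, P, Q, R}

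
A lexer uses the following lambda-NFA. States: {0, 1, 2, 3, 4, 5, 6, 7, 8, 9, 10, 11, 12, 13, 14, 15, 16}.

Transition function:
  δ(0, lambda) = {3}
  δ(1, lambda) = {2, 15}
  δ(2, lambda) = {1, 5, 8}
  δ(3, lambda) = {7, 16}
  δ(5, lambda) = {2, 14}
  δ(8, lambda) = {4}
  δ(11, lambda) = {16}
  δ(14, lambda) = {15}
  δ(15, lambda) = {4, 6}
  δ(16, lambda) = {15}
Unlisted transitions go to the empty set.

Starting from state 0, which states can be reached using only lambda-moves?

{0, 3, 4, 6, 7, 15, 16}

Start with {0}.
From 0 via lambda: add 3.
From 3 via lambda: add 7, 16.
From 16 via lambda: add 15.
From 15 via lambda: add 4, 6.
No new states can be added; the closed set is {0, 3, 4, 6, 7, 15, 16}.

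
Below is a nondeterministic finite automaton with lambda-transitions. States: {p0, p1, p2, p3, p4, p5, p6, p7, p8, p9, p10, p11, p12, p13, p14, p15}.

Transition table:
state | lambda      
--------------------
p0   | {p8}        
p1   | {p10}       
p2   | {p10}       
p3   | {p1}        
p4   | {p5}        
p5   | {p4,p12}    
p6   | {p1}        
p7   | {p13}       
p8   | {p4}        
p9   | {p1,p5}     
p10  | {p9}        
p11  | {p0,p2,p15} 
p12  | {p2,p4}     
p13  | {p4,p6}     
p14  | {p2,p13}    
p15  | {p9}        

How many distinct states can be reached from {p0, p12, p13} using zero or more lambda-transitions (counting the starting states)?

Start with {p0, p12, p13}.
From p0 via lambda: add p8.
From p12 via lambda: add p2, p4.
From p13 via lambda: add p6.
From p2 via lambda: add p10.
From p4 via lambda: add p5.
From p6 via lambda: add p1.
From p10 via lambda: add p9.
lambda-closure = {p0, p1, p2, p4, p5, p6, p8, p9, p10, p12, p13}, which has 11 states.

11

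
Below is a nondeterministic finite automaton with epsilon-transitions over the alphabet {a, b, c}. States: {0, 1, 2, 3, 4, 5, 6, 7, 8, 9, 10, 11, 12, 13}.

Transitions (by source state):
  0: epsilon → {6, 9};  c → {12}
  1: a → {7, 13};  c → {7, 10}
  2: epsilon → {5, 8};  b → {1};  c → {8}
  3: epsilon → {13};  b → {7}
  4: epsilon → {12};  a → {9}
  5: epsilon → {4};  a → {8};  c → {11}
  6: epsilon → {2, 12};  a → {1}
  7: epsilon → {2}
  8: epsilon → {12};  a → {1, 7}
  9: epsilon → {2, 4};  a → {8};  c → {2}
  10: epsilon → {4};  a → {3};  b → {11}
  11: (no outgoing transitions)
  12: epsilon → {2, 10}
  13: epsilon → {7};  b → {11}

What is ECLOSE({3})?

{2, 3, 4, 5, 7, 8, 10, 12, 13}

Start with {3}.
From 3 via epsilon: add 13.
From 13 via epsilon: add 7.
From 7 via epsilon: add 2.
From 2 via epsilon: add 5, 8.
From 5 via epsilon: add 4.
From 8 via epsilon: add 12.
From 12 via epsilon: add 10.
No new states can be added; the closed set is {2, 3, 4, 5, 7, 8, 10, 12, 13}.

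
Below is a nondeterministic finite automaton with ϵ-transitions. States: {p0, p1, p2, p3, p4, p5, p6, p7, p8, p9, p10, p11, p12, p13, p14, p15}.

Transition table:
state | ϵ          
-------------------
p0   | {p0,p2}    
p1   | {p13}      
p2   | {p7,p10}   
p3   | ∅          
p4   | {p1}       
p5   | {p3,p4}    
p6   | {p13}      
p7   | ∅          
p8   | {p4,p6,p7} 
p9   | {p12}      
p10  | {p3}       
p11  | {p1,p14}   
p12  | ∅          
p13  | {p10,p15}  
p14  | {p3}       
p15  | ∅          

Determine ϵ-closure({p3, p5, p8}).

{p1, p3, p4, p5, p6, p7, p8, p10, p13, p15}

Start with {p3, p5, p8}.
From p5 via ϵ: add p4.
From p8 via ϵ: add p6, p7.
From p4 via ϵ: add p1.
From p6 via ϵ: add p13.
From p13 via ϵ: add p10, p15.
No new states can be added; the closed set is {p1, p3, p4, p5, p6, p7, p8, p10, p13, p15}.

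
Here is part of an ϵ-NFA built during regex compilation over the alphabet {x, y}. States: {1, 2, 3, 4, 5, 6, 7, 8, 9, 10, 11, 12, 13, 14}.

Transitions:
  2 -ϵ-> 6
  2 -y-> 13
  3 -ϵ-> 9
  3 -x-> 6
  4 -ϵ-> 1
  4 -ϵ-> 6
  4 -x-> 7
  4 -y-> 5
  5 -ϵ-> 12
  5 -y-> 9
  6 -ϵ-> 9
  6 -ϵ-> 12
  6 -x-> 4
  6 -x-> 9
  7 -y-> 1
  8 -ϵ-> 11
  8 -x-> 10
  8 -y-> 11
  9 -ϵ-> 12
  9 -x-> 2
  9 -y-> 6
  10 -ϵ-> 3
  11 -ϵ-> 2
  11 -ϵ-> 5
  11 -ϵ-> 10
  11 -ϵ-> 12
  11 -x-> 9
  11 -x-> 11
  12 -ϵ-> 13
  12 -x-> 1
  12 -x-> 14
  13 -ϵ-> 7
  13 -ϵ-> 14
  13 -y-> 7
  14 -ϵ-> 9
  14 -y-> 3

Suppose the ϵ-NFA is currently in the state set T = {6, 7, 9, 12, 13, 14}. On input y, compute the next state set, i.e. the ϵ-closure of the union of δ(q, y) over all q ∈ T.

7 on y → {1}.
9 on y → {6}.
13 on y → {7}.
14 on y → {3}.
No y-transition from 6, 12.
Union after reading y: {1, 3, 6, 7}.
Now take the ϵ-closure:
From 3 via ϵ: add 9.
From 6 via ϵ: add 12.
From 12 via ϵ: add 13.
From 13 via ϵ: add 14.
No new states can be added; the closed set is {1, 3, 6, 7, 9, 12, 13, 14}.

{1, 3, 6, 7, 9, 12, 13, 14}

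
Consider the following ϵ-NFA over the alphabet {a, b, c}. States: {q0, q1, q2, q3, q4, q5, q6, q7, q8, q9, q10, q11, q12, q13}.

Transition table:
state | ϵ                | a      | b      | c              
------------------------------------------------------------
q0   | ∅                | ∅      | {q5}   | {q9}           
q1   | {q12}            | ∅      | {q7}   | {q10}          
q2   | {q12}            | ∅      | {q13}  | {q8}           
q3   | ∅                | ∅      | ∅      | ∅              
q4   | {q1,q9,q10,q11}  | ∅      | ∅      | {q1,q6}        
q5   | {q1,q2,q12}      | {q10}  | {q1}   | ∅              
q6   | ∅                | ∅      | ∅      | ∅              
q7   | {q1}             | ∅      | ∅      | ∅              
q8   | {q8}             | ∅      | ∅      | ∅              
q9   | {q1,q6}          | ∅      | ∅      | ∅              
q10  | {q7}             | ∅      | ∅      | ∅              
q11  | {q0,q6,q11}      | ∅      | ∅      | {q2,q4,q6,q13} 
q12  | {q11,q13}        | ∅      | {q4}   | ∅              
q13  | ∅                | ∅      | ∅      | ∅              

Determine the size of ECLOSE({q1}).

6

Start with {q1}.
From q1 via ϵ: add q12.
From q12 via ϵ: add q11, q13.
From q11 via ϵ: add q0, q6.
ϵ-closure = {q0, q1, q6, q11, q12, q13}, which has 6 states.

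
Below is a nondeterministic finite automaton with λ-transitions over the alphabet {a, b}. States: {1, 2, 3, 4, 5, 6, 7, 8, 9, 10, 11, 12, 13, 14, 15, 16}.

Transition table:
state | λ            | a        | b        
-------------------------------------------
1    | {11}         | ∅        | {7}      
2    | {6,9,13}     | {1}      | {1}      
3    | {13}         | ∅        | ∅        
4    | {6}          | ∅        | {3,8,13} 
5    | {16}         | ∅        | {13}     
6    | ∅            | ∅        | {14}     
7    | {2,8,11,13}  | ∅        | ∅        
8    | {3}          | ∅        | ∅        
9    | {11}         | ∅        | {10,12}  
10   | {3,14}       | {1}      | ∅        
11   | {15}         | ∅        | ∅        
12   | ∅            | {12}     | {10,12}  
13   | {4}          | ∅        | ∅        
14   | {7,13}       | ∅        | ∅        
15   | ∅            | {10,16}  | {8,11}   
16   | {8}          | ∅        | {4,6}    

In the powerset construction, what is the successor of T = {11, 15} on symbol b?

15 on b → {8, 11}.
No b-transition from 11.
Union after reading b: {8, 11}.
Now take the λ-closure:
From 8 via λ: add 3.
From 11 via λ: add 15.
From 3 via λ: add 13.
From 13 via λ: add 4.
From 4 via λ: add 6.
No new states can be added; the closed set is {3, 4, 6, 8, 11, 13, 15}.

{3, 4, 6, 8, 11, 13, 15}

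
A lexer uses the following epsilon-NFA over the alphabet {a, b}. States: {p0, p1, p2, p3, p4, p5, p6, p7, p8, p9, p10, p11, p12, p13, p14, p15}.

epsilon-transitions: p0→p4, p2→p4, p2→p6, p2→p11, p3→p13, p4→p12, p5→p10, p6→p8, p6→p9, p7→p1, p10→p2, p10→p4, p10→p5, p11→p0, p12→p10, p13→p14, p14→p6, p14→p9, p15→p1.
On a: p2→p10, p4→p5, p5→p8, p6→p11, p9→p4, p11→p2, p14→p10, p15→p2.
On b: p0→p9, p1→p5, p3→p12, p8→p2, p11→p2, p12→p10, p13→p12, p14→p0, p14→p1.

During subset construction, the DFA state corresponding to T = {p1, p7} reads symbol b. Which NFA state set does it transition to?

p1 on b → {p5}.
No b-transition from p7.
Union after reading b: {p5}.
Now take the epsilon-closure:
From p5 via epsilon: add p10.
From p10 via epsilon: add p2, p4.
From p2 via epsilon: add p6, p11.
From p4 via epsilon: add p12.
From p6 via epsilon: add p8, p9.
From p11 via epsilon: add p0.
No new states can be added; the closed set is {p0, p2, p4, p5, p6, p8, p9, p10, p11, p12}.

{p0, p2, p4, p5, p6, p8, p9, p10, p11, p12}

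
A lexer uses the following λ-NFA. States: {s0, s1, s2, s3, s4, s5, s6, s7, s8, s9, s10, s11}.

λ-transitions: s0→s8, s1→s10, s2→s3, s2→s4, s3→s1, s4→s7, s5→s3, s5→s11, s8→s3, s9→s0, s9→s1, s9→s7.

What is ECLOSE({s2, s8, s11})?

{s1, s2, s3, s4, s7, s8, s10, s11}

Start with {s2, s8, s11}.
From s2 via λ: add s3, s4.
From s3 via λ: add s1.
From s4 via λ: add s7.
From s1 via λ: add s10.
No new states can be added; the closed set is {s1, s2, s3, s4, s7, s8, s10, s11}.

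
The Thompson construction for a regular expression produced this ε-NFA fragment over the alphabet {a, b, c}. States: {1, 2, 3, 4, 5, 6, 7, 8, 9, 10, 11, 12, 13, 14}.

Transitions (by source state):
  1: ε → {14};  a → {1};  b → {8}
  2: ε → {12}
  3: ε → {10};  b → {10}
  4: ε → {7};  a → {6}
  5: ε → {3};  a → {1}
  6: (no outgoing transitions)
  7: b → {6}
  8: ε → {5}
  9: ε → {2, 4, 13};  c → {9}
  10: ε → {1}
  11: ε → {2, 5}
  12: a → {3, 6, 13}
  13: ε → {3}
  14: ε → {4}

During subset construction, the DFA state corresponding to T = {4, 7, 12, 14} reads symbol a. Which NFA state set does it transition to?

{1, 3, 4, 6, 7, 10, 13, 14}

4 on a → {6}.
12 on a → {3, 6, 13}.
No a-transition from 7, 14.
Union after reading a: {3, 6, 13}.
Now take the ε-closure:
From 3 via ε: add 10.
From 10 via ε: add 1.
From 1 via ε: add 14.
From 14 via ε: add 4.
From 4 via ε: add 7.
No new states can be added; the closed set is {1, 3, 4, 6, 7, 10, 13, 14}.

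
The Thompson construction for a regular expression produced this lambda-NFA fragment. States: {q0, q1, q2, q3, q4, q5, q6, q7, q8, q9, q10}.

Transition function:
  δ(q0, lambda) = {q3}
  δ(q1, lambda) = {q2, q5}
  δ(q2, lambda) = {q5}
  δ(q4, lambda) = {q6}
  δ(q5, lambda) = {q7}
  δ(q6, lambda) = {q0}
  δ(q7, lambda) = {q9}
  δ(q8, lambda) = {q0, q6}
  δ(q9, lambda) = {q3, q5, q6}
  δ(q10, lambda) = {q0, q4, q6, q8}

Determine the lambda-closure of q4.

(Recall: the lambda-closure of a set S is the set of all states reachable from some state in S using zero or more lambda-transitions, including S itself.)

Start with {q4}.
From q4 via lambda: add q6.
From q6 via lambda: add q0.
From q0 via lambda: add q3.
No new states can be added; the closed set is {q0, q3, q4, q6}.

{q0, q3, q4, q6}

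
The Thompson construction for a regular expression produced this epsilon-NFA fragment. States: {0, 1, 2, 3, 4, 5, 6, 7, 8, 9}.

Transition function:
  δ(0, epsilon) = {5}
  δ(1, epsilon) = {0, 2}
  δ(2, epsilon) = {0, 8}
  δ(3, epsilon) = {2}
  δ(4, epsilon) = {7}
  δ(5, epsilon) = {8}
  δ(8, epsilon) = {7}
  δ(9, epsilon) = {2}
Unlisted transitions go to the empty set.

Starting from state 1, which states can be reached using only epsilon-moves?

{0, 1, 2, 5, 7, 8}

Start with {1}.
From 1 via epsilon: add 0, 2.
From 0 via epsilon: add 5.
From 2 via epsilon: add 8.
From 8 via epsilon: add 7.
No new states can be added; the closed set is {0, 1, 2, 5, 7, 8}.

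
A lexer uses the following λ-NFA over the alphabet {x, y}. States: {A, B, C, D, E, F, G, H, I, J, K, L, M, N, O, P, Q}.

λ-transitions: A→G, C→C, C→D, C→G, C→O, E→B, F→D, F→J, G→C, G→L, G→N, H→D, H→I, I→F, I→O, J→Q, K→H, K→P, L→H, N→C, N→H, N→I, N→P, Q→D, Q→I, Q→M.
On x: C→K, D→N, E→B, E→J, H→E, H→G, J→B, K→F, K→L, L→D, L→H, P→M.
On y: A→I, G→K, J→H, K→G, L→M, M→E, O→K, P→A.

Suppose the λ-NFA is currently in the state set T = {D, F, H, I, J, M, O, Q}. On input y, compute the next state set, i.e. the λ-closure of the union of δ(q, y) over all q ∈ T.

{B, D, E, F, H, I, J, K, M, O, P, Q}

J on y → {H}.
M on y → {E}.
O on y → {K}.
No y-transition from D, F, H, I, Q.
Union after reading y: {E, H, K}.
Now take the λ-closure:
From E via λ: add B.
From H via λ: add D, I.
From K via λ: add P.
From I via λ: add F, O.
From F via λ: add J.
From J via λ: add Q.
From Q via λ: add M.
No new states can be added; the closed set is {B, D, E, F, H, I, J, K, M, O, P, Q}.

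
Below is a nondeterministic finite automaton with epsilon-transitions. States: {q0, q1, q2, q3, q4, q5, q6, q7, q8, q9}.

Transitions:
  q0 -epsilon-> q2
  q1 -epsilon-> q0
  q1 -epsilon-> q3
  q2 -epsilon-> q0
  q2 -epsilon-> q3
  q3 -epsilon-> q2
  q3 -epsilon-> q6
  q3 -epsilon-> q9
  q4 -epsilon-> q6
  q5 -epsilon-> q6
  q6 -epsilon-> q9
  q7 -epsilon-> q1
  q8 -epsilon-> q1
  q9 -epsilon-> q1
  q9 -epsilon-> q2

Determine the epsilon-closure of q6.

{q0, q1, q2, q3, q6, q9}

Start with {q6}.
From q6 via epsilon: add q9.
From q9 via epsilon: add q1, q2.
From q1 via epsilon: add q0, q3.
No new states can be added; the closed set is {q0, q1, q2, q3, q6, q9}.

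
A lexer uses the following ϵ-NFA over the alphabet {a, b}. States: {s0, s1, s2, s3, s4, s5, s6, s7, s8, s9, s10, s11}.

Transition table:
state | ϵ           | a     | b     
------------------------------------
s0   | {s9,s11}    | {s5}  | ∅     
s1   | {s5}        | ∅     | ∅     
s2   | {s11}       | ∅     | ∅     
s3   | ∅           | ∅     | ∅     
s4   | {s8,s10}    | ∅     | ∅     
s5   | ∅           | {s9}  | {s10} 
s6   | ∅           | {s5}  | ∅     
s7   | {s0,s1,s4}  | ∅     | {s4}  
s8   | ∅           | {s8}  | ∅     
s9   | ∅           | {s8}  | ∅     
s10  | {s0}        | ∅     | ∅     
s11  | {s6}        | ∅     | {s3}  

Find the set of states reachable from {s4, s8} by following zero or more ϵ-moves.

{s0, s4, s6, s8, s9, s10, s11}

Start with {s4, s8}.
From s4 via ϵ: add s10.
From s10 via ϵ: add s0.
From s0 via ϵ: add s9, s11.
From s11 via ϵ: add s6.
No new states can be added; the closed set is {s0, s4, s6, s8, s9, s10, s11}.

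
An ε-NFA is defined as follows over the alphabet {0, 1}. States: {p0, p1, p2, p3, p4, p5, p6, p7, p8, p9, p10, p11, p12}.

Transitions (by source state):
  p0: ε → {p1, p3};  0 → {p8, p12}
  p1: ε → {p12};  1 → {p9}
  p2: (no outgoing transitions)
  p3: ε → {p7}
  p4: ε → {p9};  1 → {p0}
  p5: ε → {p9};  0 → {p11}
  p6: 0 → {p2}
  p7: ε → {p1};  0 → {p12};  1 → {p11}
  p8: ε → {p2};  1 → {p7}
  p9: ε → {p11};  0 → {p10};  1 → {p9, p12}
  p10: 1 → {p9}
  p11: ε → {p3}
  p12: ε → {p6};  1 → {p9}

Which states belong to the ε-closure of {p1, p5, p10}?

{p1, p3, p5, p6, p7, p9, p10, p11, p12}

Start with {p1, p5, p10}.
From p1 via ε: add p12.
From p5 via ε: add p9.
From p9 via ε: add p11.
From p12 via ε: add p6.
From p11 via ε: add p3.
From p3 via ε: add p7.
No new states can be added; the closed set is {p1, p3, p5, p6, p7, p9, p10, p11, p12}.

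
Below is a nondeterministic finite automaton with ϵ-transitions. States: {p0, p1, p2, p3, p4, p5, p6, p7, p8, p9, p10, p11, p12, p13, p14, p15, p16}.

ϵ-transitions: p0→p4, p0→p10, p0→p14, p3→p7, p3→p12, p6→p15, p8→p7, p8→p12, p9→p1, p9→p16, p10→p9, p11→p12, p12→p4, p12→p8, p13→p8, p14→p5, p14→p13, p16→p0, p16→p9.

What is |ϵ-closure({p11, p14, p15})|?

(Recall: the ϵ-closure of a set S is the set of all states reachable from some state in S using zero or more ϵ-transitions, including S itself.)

9

Start with {p11, p14, p15}.
From p11 via ϵ: add p12.
From p14 via ϵ: add p5, p13.
From p12 via ϵ: add p4, p8.
From p8 via ϵ: add p7.
ϵ-closure = {p4, p5, p7, p8, p11, p12, p13, p14, p15}, which has 9 states.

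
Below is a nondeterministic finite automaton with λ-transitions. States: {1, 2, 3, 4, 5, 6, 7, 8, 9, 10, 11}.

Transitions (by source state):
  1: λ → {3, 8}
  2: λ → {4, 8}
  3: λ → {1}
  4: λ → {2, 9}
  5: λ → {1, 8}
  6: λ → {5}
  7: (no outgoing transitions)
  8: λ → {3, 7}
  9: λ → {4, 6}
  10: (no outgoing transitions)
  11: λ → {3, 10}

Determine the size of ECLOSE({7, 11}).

Start with {7, 11}.
From 11 via λ: add 3, 10.
From 3 via λ: add 1.
From 1 via λ: add 8.
λ-closure = {1, 3, 7, 8, 10, 11}, which has 6 states.

6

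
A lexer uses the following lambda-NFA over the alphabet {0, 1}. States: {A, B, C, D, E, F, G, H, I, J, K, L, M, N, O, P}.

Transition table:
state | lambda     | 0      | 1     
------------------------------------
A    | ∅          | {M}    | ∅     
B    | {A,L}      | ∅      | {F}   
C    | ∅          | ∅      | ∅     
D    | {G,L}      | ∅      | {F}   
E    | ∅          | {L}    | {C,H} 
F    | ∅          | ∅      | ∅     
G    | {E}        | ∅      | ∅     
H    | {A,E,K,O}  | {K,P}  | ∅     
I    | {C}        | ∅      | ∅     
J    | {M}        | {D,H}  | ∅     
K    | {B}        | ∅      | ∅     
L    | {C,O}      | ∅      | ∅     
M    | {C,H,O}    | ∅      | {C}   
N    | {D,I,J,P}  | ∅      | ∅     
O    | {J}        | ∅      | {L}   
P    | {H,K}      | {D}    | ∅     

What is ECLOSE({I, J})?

{A, B, C, E, H, I, J, K, L, M, O}

Start with {I, J}.
From I via lambda: add C.
From J via lambda: add M.
From M via lambda: add H, O.
From H via lambda: add A, E, K.
From K via lambda: add B.
From B via lambda: add L.
No new states can be added; the closed set is {A, B, C, E, H, I, J, K, L, M, O}.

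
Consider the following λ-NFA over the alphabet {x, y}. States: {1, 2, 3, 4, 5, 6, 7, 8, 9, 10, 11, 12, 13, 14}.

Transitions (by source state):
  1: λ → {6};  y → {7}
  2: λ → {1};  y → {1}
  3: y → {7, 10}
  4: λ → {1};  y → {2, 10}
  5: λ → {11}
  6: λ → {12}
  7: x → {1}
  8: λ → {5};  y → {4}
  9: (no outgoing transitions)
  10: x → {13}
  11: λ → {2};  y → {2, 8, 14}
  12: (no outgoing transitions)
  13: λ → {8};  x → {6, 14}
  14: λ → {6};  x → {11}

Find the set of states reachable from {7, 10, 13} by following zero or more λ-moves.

Start with {7, 10, 13}.
From 13 via λ: add 8.
From 8 via λ: add 5.
From 5 via λ: add 11.
From 11 via λ: add 2.
From 2 via λ: add 1.
From 1 via λ: add 6.
From 6 via λ: add 12.
No new states can be added; the closed set is {1, 2, 5, 6, 7, 8, 10, 11, 12, 13}.

{1, 2, 5, 6, 7, 8, 10, 11, 12, 13}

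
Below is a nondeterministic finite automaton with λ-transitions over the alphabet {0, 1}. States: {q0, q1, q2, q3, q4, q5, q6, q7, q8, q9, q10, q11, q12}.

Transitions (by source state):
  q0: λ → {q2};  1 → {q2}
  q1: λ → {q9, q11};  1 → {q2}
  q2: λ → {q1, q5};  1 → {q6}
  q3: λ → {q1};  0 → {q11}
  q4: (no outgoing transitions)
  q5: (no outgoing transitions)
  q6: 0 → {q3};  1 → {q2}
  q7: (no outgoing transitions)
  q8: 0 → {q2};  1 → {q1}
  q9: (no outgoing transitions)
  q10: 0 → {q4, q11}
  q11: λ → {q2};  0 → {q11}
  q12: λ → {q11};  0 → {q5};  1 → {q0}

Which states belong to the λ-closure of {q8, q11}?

{q1, q2, q5, q8, q9, q11}

Start with {q8, q11}.
From q11 via λ: add q2.
From q2 via λ: add q1, q5.
From q1 via λ: add q9.
No new states can be added; the closed set is {q1, q2, q5, q8, q9, q11}.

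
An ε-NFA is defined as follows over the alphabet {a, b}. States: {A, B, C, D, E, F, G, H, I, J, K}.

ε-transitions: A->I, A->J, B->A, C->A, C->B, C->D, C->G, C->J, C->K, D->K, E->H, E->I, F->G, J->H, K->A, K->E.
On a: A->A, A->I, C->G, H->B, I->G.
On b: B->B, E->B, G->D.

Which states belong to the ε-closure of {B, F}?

{A, B, F, G, H, I, J}

Start with {B, F}.
From B via ε: add A.
From F via ε: add G.
From A via ε: add I, J.
From J via ε: add H.
No new states can be added; the closed set is {A, B, F, G, H, I, J}.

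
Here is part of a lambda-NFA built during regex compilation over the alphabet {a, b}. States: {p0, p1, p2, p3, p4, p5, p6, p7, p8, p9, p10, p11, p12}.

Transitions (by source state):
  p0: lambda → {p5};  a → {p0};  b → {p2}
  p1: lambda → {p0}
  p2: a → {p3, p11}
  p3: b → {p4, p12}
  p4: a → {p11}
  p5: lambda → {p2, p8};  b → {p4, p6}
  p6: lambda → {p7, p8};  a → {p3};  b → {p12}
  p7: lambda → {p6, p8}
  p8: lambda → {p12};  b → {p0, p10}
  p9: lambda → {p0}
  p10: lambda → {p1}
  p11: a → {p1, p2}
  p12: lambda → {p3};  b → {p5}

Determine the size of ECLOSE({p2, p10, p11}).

9

Start with {p2, p10, p11}.
From p10 via lambda: add p1.
From p1 via lambda: add p0.
From p0 via lambda: add p5.
From p5 via lambda: add p8.
From p8 via lambda: add p12.
From p12 via lambda: add p3.
lambda-closure = {p0, p1, p2, p3, p5, p8, p10, p11, p12}, which has 9 states.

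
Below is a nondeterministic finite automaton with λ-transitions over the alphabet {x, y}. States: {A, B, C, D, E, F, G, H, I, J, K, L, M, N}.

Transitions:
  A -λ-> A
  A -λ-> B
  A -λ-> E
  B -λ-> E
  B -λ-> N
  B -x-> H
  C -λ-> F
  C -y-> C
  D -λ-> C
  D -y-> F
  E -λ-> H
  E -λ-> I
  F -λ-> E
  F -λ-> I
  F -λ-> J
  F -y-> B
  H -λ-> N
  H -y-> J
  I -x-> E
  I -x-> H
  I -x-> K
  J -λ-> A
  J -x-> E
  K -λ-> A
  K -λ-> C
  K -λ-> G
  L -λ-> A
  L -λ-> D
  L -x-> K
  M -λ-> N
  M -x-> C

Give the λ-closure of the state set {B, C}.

Start with {B, C}.
From B via λ: add E, N.
From C via λ: add F.
From E via λ: add H, I.
From F via λ: add J.
From J via λ: add A.
No new states can be added; the closed set is {A, B, C, E, F, H, I, J, N}.

{A, B, C, E, F, H, I, J, N}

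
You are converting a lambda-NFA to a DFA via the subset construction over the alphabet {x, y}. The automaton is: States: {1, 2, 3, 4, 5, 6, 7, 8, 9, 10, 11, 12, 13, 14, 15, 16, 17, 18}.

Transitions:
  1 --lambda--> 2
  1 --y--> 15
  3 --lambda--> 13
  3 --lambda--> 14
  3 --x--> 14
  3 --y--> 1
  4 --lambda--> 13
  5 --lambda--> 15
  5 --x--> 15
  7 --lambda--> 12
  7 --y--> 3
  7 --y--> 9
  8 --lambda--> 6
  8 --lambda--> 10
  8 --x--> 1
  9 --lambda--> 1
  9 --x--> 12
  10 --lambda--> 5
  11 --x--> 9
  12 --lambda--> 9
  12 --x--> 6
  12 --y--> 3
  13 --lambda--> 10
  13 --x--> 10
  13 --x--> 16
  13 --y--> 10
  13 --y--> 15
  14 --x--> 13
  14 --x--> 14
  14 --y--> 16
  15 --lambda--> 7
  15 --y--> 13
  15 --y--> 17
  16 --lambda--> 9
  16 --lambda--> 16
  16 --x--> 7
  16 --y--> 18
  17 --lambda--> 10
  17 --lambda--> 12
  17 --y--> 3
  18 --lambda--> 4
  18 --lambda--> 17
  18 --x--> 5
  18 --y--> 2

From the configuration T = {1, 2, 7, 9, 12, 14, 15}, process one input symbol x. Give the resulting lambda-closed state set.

9 on x → {12}.
12 on x → {6}.
14 on x → {13, 14}.
No x-transition from 1, 2, 7, 15.
Union after reading x: {6, 12, 13, 14}.
Now take the lambda-closure:
From 12 via lambda: add 9.
From 13 via lambda: add 10.
From 9 via lambda: add 1.
From 10 via lambda: add 5.
From 1 via lambda: add 2.
From 5 via lambda: add 15.
From 15 via lambda: add 7.
No new states can be added; the closed set is {1, 2, 5, 6, 7, 9, 10, 12, 13, 14, 15}.

{1, 2, 5, 6, 7, 9, 10, 12, 13, 14, 15}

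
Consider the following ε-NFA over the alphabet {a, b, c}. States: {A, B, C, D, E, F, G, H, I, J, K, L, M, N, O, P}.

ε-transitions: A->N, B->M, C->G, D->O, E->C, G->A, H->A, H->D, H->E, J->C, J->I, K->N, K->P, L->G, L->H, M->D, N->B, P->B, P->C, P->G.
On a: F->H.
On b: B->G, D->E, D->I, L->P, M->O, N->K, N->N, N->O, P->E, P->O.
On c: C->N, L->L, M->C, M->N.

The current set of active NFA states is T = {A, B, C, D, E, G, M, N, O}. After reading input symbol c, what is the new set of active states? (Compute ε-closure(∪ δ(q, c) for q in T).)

{A, B, C, D, G, M, N, O}

C on c → {N}.
M on c → {C, N}.
No c-transition from A, B, D, E, G, N, O.
Union after reading c: {C, N}.
Now take the ε-closure:
From C via ε: add G.
From N via ε: add B.
From B via ε: add M.
From G via ε: add A.
From M via ε: add D.
From D via ε: add O.
No new states can be added; the closed set is {A, B, C, D, G, M, N, O}.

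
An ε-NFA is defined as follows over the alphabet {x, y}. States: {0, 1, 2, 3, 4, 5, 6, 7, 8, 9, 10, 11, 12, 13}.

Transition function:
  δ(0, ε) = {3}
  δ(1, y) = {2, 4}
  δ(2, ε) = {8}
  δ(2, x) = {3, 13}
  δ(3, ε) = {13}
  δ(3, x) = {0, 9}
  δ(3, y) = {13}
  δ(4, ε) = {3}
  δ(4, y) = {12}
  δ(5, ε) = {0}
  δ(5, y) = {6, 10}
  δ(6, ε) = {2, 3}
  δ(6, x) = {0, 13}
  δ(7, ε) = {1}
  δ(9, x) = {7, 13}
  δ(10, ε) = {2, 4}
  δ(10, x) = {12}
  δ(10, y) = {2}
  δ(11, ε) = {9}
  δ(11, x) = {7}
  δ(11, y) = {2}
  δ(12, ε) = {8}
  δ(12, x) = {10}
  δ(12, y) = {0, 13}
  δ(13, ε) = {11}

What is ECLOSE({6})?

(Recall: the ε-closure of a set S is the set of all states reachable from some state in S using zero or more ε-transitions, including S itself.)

{2, 3, 6, 8, 9, 11, 13}

Start with {6}.
From 6 via ε: add 2, 3.
From 2 via ε: add 8.
From 3 via ε: add 13.
From 13 via ε: add 11.
From 11 via ε: add 9.
No new states can be added; the closed set is {2, 3, 6, 8, 9, 11, 13}.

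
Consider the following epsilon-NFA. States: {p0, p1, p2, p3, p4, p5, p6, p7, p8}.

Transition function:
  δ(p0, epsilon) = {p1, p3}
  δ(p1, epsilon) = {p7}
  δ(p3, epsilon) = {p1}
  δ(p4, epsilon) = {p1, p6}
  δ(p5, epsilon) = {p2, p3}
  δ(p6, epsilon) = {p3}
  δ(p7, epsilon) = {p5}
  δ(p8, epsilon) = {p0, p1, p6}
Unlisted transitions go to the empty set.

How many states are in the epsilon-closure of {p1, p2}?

Start with {p1, p2}.
From p1 via epsilon: add p7.
From p7 via epsilon: add p5.
From p5 via epsilon: add p3.
epsilon-closure = {p1, p2, p3, p5, p7}, which has 5 states.

5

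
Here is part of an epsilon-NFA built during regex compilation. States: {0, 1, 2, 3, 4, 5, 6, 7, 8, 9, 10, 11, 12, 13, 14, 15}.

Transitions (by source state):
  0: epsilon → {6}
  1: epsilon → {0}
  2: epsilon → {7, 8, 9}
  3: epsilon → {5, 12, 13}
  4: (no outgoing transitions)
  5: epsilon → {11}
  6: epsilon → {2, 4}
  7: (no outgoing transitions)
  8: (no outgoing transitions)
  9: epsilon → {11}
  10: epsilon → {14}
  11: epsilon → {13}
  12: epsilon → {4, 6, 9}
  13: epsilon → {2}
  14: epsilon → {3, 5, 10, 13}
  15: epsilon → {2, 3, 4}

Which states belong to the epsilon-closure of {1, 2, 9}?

Start with {1, 2, 9}.
From 1 via epsilon: add 0.
From 2 via epsilon: add 7, 8.
From 9 via epsilon: add 11.
From 0 via epsilon: add 6.
From 11 via epsilon: add 13.
From 6 via epsilon: add 4.
No new states can be added; the closed set is {0, 1, 2, 4, 6, 7, 8, 9, 11, 13}.

{0, 1, 2, 4, 6, 7, 8, 9, 11, 13}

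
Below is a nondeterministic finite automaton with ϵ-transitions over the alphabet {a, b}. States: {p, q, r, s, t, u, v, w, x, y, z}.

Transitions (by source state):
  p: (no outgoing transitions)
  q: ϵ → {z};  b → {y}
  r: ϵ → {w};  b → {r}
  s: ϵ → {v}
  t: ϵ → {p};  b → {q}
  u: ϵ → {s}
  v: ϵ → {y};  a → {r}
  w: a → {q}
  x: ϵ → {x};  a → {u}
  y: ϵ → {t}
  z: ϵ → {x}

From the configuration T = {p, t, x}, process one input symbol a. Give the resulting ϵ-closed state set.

x on a → {u}.
No a-transition from p, t.
Union after reading a: {u}.
Now take the ϵ-closure:
From u via ϵ: add s.
From s via ϵ: add v.
From v via ϵ: add y.
From y via ϵ: add t.
From t via ϵ: add p.
No new states can be added; the closed set is {p, s, t, u, v, y}.

{p, s, t, u, v, y}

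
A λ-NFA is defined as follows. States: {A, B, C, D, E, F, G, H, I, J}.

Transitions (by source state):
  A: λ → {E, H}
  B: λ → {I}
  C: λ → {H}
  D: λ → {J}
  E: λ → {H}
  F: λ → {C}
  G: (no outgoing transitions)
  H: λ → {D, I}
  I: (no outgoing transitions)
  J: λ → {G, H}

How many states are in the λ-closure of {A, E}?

Start with {A, E}.
From A via λ: add H.
From H via λ: add D, I.
From D via λ: add J.
From J via λ: add G.
λ-closure = {A, D, E, G, H, I, J}, which has 7 states.

7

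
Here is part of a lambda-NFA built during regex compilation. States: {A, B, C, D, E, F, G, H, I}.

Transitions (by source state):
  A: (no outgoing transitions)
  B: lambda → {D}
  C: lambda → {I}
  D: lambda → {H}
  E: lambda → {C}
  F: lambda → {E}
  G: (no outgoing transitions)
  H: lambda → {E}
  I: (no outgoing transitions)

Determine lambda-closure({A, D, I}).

Start with {A, D, I}.
From D via lambda: add H.
From H via lambda: add E.
From E via lambda: add C.
No new states can be added; the closed set is {A, C, D, E, H, I}.

{A, C, D, E, H, I}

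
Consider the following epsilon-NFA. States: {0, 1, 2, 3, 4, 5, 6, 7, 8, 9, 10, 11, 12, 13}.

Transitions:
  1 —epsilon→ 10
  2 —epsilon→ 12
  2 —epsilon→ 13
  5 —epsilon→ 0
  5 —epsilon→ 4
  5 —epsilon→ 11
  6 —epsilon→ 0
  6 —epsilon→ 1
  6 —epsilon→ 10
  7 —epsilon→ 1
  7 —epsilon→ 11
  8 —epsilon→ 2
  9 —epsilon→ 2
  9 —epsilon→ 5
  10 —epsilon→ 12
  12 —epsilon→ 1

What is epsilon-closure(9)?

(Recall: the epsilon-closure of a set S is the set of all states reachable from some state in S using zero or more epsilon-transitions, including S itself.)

{0, 1, 2, 4, 5, 9, 10, 11, 12, 13}

Start with {9}.
From 9 via epsilon: add 2, 5.
From 2 via epsilon: add 12, 13.
From 5 via epsilon: add 0, 4, 11.
From 12 via epsilon: add 1.
From 1 via epsilon: add 10.
No new states can be added; the closed set is {0, 1, 2, 4, 5, 9, 10, 11, 12, 13}.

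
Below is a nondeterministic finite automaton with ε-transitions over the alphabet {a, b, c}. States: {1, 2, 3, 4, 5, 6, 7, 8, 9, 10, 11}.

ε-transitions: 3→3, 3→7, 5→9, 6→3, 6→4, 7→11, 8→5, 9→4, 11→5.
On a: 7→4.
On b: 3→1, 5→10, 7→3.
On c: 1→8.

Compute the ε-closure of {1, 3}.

Start with {1, 3}.
From 3 via ε: add 7.
From 7 via ε: add 11.
From 11 via ε: add 5.
From 5 via ε: add 9.
From 9 via ε: add 4.
No new states can be added; the closed set is {1, 3, 4, 5, 7, 9, 11}.

{1, 3, 4, 5, 7, 9, 11}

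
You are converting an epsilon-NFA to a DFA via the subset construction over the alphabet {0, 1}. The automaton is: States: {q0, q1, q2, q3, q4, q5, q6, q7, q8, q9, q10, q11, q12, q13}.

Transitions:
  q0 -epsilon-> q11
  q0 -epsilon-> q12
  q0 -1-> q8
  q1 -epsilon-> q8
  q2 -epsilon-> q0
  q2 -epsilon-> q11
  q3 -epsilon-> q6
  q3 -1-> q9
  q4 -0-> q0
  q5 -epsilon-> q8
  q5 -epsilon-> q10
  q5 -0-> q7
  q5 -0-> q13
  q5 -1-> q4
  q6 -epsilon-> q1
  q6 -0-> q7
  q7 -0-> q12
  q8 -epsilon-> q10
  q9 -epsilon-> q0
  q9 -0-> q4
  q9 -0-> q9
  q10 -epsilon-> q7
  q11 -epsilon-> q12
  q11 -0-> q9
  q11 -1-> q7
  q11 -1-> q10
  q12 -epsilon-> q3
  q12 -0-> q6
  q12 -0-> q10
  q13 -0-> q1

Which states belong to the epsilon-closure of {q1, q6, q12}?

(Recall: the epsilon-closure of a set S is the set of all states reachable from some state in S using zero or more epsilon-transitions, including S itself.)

Start with {q1, q6, q12}.
From q1 via epsilon: add q8.
From q12 via epsilon: add q3.
From q8 via epsilon: add q10.
From q10 via epsilon: add q7.
No new states can be added; the closed set is {q1, q3, q6, q7, q8, q10, q12}.

{q1, q3, q6, q7, q8, q10, q12}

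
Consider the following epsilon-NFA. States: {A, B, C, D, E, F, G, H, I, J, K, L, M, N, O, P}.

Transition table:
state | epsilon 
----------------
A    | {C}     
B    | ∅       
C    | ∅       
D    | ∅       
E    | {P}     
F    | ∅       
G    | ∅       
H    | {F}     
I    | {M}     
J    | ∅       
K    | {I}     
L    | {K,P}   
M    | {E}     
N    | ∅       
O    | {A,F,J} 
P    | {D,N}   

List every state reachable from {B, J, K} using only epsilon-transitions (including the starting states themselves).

Start with {B, J, K}.
From K via epsilon: add I.
From I via epsilon: add M.
From M via epsilon: add E.
From E via epsilon: add P.
From P via epsilon: add D, N.
No new states can be added; the closed set is {B, D, E, I, J, K, M, N, P}.

{B, D, E, I, J, K, M, N, P}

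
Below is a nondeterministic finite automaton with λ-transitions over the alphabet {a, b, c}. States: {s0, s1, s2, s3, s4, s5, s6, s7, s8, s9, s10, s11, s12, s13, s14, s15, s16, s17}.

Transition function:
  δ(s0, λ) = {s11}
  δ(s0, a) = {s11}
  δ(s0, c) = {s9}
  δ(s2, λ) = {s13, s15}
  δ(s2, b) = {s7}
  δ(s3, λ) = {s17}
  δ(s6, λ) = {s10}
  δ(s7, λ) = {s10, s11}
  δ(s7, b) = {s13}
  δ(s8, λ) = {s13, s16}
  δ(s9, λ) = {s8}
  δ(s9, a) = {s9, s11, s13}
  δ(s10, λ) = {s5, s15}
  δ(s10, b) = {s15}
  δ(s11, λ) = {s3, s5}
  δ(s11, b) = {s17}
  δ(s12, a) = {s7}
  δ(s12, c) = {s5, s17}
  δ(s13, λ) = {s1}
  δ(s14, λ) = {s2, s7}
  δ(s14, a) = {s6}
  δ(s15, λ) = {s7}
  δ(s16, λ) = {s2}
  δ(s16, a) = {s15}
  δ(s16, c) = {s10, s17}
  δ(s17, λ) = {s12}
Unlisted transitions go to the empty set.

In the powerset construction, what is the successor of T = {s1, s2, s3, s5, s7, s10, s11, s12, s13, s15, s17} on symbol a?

s12 on a → {s7}.
No a-transition from s1, s2, s3, s5, s7, s10, s11, s13, s15, s17.
Union after reading a: {s7}.
Now take the λ-closure:
From s7 via λ: add s10, s11.
From s10 via λ: add s5, s15.
From s11 via λ: add s3.
From s3 via λ: add s17.
From s17 via λ: add s12.
No new states can be added; the closed set is {s3, s5, s7, s10, s11, s12, s15, s17}.

{s3, s5, s7, s10, s11, s12, s15, s17}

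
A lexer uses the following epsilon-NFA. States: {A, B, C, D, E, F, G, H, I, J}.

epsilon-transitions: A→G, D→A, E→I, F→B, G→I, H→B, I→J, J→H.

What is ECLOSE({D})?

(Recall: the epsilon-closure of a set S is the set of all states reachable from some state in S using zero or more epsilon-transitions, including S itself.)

{A, B, D, G, H, I, J}

Start with {D}.
From D via epsilon: add A.
From A via epsilon: add G.
From G via epsilon: add I.
From I via epsilon: add J.
From J via epsilon: add H.
From H via epsilon: add B.
No new states can be added; the closed set is {A, B, D, G, H, I, J}.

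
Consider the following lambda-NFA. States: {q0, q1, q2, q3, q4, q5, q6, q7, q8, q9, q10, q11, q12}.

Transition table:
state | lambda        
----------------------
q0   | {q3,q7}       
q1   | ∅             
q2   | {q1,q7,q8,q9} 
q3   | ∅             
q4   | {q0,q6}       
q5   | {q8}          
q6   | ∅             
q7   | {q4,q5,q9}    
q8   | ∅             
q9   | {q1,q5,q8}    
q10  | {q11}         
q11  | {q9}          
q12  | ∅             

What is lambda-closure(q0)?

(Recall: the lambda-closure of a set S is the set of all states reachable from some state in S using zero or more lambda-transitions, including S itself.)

Start with {q0}.
From q0 via lambda: add q3, q7.
From q7 via lambda: add q4, q5, q9.
From q4 via lambda: add q6.
From q5 via lambda: add q8.
From q9 via lambda: add q1.
No new states can be added; the closed set is {q0, q1, q3, q4, q5, q6, q7, q8, q9}.

{q0, q1, q3, q4, q5, q6, q7, q8, q9}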